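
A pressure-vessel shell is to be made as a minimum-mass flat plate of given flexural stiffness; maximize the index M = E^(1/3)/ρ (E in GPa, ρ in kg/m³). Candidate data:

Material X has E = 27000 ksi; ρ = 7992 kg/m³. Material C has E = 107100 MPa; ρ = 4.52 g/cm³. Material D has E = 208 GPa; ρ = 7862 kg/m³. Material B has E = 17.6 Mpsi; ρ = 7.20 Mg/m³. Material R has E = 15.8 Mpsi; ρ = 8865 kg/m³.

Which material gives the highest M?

material C

Normalizing units and computing the index:
  material X: E = 186.2 GPa, ρ = 7992 kg/m³
  material C: E = 107.1 GPa, ρ = 4520 kg/m³
  material D: E = 208.0 GPa, ρ = 7862 kg/m³
  material B: E = 121.3 GPa, ρ = 7200 kg/m³
  material R: E = 108.9 GPa, ρ = 8865 kg/m³
  material C: M = 1.05×10⁻³
  material D: M = 0.754×10⁻³
  material X: M = 0.714×10⁻³
  material B: M = 0.688×10⁻³
  material R: M = 0.539×10⁻³
The maximum is for material C.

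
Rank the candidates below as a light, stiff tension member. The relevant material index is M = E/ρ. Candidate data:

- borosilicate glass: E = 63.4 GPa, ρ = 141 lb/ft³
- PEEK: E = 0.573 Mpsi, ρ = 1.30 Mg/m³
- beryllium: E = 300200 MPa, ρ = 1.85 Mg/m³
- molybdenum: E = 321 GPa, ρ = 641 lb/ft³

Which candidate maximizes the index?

Normalizing units and computing the index:
  borosilicate glass: E = 63.40 GPa, ρ = 2259 kg/m³
  PEEK: E = 3.951 GPa, ρ = 1300 kg/m³
  beryllium: E = 300.2 GPa, ρ = 1850 kg/m³
  molybdenum: E = 321.0 GPa, ρ = 10270 kg/m³
  beryllium: M = 162 MN·m/kg
  molybdenum: M = 31.3 MN·m/kg
  borosilicate glass: M = 28.1 MN·m/kg
  PEEK: M = 3.04 MN·m/kg
Highest index: beryllium.

beryllium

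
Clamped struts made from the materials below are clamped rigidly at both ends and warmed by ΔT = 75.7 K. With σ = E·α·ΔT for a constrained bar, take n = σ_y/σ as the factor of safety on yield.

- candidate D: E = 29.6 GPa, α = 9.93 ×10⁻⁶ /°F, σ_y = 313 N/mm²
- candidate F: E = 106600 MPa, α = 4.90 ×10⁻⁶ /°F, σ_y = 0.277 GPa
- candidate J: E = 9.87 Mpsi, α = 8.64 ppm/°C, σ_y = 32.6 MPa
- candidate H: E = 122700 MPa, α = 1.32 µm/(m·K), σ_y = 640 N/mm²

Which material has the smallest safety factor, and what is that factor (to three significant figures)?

Converting E to GPa, α to ×10⁻⁶/K, σ_y to MPa, then σ and n for each:
  candidate D: E = 29.60, α = 17.9, σ_y = 313.0 → σ = 40.1 MPa, n = 7.82
  candidate F: E = 106.6, α = 8.82, σ_y = 277.0 → σ = 71.2 MPa, n = 3.89
  candidate J: E = 68.05, α = 8.64, σ_y = 32.60 → σ = 44.5 MPa, n = 0.732
  candidate H: E = 122.7, α = 1.32, σ_y = 640.0 → σ = 12.3 MPa, n = 52.2
Candidate J has the lowest safety factor, n = 0.732.

candidate J, n = 0.732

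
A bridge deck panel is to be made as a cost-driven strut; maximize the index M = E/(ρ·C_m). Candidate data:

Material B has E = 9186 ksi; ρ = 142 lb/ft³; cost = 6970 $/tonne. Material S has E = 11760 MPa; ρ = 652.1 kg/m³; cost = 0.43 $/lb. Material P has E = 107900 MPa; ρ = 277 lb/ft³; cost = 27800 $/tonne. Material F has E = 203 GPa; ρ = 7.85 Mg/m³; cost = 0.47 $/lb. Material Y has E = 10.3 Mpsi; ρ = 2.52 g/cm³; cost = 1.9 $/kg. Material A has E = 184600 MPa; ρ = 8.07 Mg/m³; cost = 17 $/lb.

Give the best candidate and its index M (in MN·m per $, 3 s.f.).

material F, M = 25.0 MN·m per $

After converting to SI:
  material B: E = 63.34 GPa, ρ = 2275 kg/m³, cost = 6.970 $/kg
  material S: E = 11.76 GPa, ρ = 652.1 kg/m³, cost = 0.9480 $/kg
  material P: E = 107.9 GPa, ρ = 4437 kg/m³, cost = 27.80 $/kg
  material F: E = 203.0 GPa, ρ = 7850 kg/m³, cost = 1.036 $/kg
  material Y: E = 71.02 GPa, ρ = 2520 kg/m³, cost = 1.900 $/kg
  material A: E = 184.6 GPa, ρ = 8070 kg/m³, cost = 37.48 $/kg
  material F: M = 25.0 MN·m per $
  material S: M = 19.0 MN·m per $
  material Y: M = 14.8 MN·m per $
  material B: M = 3.99 MN·m per $
  material P: M = 0.875 MN·m per $
  material A: M = 0.610 MN·m per $
Highest index: material F.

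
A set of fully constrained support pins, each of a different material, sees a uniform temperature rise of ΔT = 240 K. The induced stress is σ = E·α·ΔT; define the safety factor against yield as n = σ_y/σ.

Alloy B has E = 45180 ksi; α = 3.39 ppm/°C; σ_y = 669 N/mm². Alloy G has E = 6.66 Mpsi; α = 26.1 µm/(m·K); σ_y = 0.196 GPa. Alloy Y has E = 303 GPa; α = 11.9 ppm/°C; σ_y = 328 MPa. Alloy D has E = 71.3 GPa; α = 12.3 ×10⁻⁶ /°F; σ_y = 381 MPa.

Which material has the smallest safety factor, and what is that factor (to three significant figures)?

alloy Y, n = 0.379

With everything in SI (GPa, ×10⁻⁶/K, MPa):
  alloy B: E = 311.5, α = 3.39, σ_y = 669.0 → σ = 253 MPa, n = 2.64
  alloy G: E = 45.92, α = 26.1, σ_y = 196.0 → σ = 288 MPa, n = 0.681
  alloy Y: E = 303.0, α = 11.9, σ_y = 328.0 → σ = 865 MPa, n = 0.379
  alloy D: E = 71.30, α = 22.1, σ_y = 381.0 → σ = 379 MPa, n = 1.01
Alloy Y has the lowest safety factor, n = 0.379.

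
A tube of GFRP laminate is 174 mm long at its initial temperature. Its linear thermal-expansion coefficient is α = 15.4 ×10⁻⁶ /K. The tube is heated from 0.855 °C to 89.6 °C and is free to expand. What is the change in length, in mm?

0.238 mm

ΔT = 89.6 − 0.855 = 88.74 K.
ΔL = α·L₀·ΔT = 15.4×10⁻⁶ × 174 mm × 88.74 K = 0.238 mm.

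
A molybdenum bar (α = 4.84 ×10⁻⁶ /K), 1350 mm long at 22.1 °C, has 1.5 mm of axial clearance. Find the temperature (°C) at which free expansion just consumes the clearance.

252 °C

α·L₀·ΔT = 1.5 mm ⇒ ΔT = 1.5 / (4.84×10⁻⁶ × 1350.0) = 229.6 K.
T = 22.1 + 229.6 = 251.7 °C.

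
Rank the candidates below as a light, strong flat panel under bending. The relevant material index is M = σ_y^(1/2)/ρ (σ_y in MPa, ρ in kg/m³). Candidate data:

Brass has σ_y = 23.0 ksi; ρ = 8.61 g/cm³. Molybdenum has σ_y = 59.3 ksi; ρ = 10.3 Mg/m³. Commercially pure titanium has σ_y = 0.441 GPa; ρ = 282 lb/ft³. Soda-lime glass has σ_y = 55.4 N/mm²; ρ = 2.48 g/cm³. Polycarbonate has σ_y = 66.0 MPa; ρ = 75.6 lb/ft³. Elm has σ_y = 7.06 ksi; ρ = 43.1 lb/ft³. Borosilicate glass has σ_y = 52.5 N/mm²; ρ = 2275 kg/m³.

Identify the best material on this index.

Convert each candidate to consistent units, then evaluate M:
  brass: σ_y = 158.6 MPa, ρ = 8610 kg/m³
  molybdenum: σ_y = 408.9 MPa, ρ = 10300 kg/m³
  commercially pure titanium: σ_y = 441.0 MPa, ρ = 4517 kg/m³
  soda-lime glass: σ_y = 55.40 MPa, ρ = 2480 kg/m³
  polycarbonate: σ_y = 66.00 MPa, ρ = 1211 kg/m³
  elm: σ_y = 48.68 MPa, ρ = 690.4 kg/m³
  borosilicate glass: σ_y = 52.50 MPa, ρ = 2275 kg/m³
  elm: M = 10.1×10⁻³
  polycarbonate: M = 6.71×10⁻³
  commercially pure titanium: M = 4.65×10⁻³
  borosilicate glass: M = 3.18×10⁻³
  soda-lime glass: M = 3.00×10⁻³
  molybdenum: M = 1.96×10⁻³
  brass: M = 1.46×10⁻³
The maximum is for elm.

elm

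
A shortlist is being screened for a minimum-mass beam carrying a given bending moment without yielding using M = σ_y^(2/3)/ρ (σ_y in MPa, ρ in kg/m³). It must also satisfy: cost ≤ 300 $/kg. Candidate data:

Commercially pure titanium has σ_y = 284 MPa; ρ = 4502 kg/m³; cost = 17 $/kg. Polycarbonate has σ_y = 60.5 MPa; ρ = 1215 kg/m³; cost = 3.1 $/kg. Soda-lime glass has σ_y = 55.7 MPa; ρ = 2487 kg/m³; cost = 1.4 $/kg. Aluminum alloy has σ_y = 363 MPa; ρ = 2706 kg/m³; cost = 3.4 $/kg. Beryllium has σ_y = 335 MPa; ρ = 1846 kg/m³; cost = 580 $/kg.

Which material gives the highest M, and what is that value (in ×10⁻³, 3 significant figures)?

aluminum alloy, M = 18.8×10⁻³

Screen on constraints: cost ≤ 300 $/kg. Survivors: commercially pure titanium, polycarbonate, soda-lime glass, aluminum alloy.
Computing M directly (units already consistent):
  aluminum alloy: M = 18.8×10⁻³
  polycarbonate: M = 12.7×10⁻³
  commercially pure titanium: M = 9.60×10⁻³
  soda-lime glass: M = 5.86×10⁻³
Highest index: aluminum alloy.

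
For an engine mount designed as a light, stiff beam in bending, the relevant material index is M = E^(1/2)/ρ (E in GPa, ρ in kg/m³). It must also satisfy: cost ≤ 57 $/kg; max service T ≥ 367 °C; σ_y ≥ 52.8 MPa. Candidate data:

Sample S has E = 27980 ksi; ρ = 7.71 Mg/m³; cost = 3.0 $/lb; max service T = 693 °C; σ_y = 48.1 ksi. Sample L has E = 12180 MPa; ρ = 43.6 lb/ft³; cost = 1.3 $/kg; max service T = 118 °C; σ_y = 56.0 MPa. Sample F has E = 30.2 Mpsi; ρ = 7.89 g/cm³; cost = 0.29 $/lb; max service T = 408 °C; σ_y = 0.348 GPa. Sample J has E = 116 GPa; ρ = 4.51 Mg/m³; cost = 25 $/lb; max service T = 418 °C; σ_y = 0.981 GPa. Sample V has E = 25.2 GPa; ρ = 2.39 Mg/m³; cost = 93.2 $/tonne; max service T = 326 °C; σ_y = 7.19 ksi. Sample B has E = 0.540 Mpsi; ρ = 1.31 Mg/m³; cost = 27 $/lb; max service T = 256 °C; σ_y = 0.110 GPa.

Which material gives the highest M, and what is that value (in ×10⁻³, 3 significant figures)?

sample J, M = 2.39×10⁻³

Screen on constraints: cost ≤ 57 $/kg; max service T ≥ 367 °C; σ_y ≥ 52.8 MPa. Survivors: sample S, sample F, sample J.
Normalizing units and computing the index:
  sample S: E = 192.9 GPa, ρ = 7710 kg/m³
  sample F: E = 208.2 GPa, ρ = 7890 kg/m³
  sample J: E = 116.0 GPa, ρ = 4510 kg/m³
  sample J: M = 2.39×10⁻³
  sample F: M = 1.83×10⁻³
  sample S: M = 1.80×10⁻³
Sample J has the largest M.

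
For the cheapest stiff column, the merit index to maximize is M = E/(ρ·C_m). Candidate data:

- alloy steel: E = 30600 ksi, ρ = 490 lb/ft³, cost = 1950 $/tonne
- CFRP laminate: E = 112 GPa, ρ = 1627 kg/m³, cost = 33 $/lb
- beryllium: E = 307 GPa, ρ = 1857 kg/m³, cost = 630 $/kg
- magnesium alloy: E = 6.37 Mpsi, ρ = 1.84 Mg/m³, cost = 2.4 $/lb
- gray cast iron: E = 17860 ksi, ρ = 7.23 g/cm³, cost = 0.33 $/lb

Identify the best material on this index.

gray cast iron

In SI units:
  alloy steel: E = 211.0 GPa, ρ = 7849 kg/m³, cost = 1.950 $/kg
  CFRP laminate: E = 112.0 GPa, ρ = 1627 kg/m³, cost = 72.75 $/kg
  beryllium: E = 307.0 GPa, ρ = 1857 kg/m³, cost = 630.0 $/kg
  magnesium alloy: E = 43.92 GPa, ρ = 1840 kg/m³, cost = 5.291 $/kg
  gray cast iron: E = 123.1 GPa, ρ = 7230 kg/m³, cost = 0.7275 $/kg
  gray cast iron: M = 23.4 MN·m per $
  alloy steel: M = 13.8 MN·m per $
  magnesium alloy: M = 4.51 MN·m per $
  CFRP laminate: M = 0.946 MN·m per $
  beryllium: M = 0.262 MN·m per $
Gray cast iron has the largest M.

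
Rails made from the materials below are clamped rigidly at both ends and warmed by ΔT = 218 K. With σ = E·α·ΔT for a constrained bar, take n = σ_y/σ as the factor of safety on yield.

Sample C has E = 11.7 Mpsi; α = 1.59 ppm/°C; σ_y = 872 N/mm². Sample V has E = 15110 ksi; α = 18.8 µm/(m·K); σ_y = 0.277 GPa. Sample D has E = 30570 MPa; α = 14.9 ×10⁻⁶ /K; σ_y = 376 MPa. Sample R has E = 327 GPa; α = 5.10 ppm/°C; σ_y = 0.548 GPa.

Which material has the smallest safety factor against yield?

With everything in SI (GPa, ×10⁻⁶/K, MPa):
  sample C: E = 80.67, α = 1.59, σ_y = 872.0 → σ = 28.0 MPa, n = 31.2
  sample V: E = 104.2, α = 18.8, σ_y = 277.0 → σ = 427 MPa, n = 0.649
  sample D: E = 30.57, α = 14.9, σ_y = 376.0 → σ = 99.3 MPa, n = 3.79
  sample R: E = 327.0, α = 5.10, σ_y = 548.0 → σ = 364 MPa, n = 1.51
The minimum is sample V at n = 0.649.

sample V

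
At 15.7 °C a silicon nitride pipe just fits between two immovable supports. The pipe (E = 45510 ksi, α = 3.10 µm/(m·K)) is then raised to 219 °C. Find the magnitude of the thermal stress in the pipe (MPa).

E = 45510 ksi = 313.8 GPa.
ΔT = 203.3 K. Constrained thermal stress σ = E·α·ΔT = 313.8×10³ MPa × 3.10×10⁻⁶ × 203.3 = 198 MPa (compressive).

198 MPa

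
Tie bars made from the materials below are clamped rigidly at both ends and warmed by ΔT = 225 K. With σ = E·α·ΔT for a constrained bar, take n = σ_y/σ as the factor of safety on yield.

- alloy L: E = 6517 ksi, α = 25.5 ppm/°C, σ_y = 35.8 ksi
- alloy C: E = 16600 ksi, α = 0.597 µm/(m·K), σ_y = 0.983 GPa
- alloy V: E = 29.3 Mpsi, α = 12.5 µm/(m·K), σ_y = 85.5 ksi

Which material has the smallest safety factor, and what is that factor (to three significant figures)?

With everything in SI (GPa, ×10⁻⁶/K, MPa):
  alloy L: E = 44.93, α = 25.5, σ_y = 246.8 → σ = 258 MPa, n = 0.957
  alloy C: E = 114.5, α = 0.597, σ_y = 983.0 → σ = 15.4 MPa, n = 63.9
  alloy V: E = 202.0, α = 12.5, σ_y = 589.5 → σ = 568 MPa, n = 1.04
Alloy L has the lowest safety factor, n = 0.957.

alloy L, n = 0.957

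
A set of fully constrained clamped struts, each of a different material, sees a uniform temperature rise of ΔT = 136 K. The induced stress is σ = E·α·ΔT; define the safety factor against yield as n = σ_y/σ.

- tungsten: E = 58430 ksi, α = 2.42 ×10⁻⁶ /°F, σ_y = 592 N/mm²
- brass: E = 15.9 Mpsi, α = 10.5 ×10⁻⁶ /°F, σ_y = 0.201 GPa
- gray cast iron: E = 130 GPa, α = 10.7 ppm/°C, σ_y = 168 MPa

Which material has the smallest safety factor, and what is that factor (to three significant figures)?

brass, n = 0.713

Converting E to GPa, α to ×10⁻⁶/K, σ_y to MPa, then σ and n for each:
  tungsten: E = 402.9, α = 4.36, σ_y = 592.0 → σ = 239 MPa, n = 2.48
  brass: E = 109.6, α = 18.9, σ_y = 201.0 → σ = 282 MPa, n = 0.713
  gray cast iron: E = 130.0, α = 10.7, σ_y = 168.0 → σ = 189 MPa, n = 0.888
Smallest n: brass with n = 0.713.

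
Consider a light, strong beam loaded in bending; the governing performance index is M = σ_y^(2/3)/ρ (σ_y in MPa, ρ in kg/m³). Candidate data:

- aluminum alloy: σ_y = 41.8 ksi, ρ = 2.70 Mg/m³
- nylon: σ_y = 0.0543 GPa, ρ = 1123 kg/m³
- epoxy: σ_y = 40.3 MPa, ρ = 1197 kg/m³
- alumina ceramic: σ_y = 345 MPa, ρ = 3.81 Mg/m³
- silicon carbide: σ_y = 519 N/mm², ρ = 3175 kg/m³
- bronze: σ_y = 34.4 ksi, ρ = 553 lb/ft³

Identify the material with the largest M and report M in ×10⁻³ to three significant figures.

Putting every candidate on a common basis:
  aluminum alloy: σ_y = 288.2 MPa, ρ = 2700 kg/m³
  nylon: σ_y = 54.30 MPa, ρ = 1123 kg/m³
  epoxy: σ_y = 40.30 MPa, ρ = 1197 kg/m³
  alumina ceramic: σ_y = 345.0 MPa, ρ = 3810 kg/m³
  silicon carbide: σ_y = 519.0 MPa, ρ = 3175 kg/m³
  bronze: σ_y = 237.2 MPa, ρ = 8858 kg/m³
  silicon carbide: M = 20.3×10⁻³
  aluminum alloy: M = 16.2×10⁻³
  alumina ceramic: M = 12.9×10⁻³
  nylon: M = 12.8×10⁻³
  epoxy: M = 9.82×10⁻³
  bronze: M = 4.33×10⁻³
Silicon carbide ranks first.

silicon carbide, M = 20.3×10⁻³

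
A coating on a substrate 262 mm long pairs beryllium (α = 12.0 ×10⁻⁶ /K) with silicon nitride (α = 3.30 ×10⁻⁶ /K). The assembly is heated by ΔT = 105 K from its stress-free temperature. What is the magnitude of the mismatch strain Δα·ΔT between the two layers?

Δα = |12.0 − 3.30|×10⁻⁶/K = 8.70×10⁻⁶/K.
Mismatch strain = Δα·ΔT = 8.70×10⁻⁶ × 105.0 = 9.13×10⁻⁴.

9.13×10⁻⁴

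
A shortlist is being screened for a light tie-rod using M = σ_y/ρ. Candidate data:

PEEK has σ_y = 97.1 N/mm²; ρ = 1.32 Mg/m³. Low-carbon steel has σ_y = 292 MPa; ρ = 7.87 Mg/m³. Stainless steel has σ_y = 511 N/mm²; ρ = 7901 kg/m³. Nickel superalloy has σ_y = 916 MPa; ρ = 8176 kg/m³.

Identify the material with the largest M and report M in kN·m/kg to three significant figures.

Normalizing units and computing the index:
  PEEK: σ_y = 97.10 MPa, ρ = 1320 kg/m³
  low-carbon steel: σ_y = 292.0 MPa, ρ = 7870 kg/m³
  stainless steel: σ_y = 511.0 MPa, ρ = 7901 kg/m³
  nickel superalloy: σ_y = 916.0 MPa, ρ = 8176 kg/m³
  nickel superalloy: M = 112 kN·m/kg
  PEEK: M = 73.6 kN·m/kg
  stainless steel: M = 64.7 kN·m/kg
  low-carbon steel: M = 37.1 kN·m/kg
Nickel superalloy ranks first.

nickel superalloy, M = 112 kN·m/kg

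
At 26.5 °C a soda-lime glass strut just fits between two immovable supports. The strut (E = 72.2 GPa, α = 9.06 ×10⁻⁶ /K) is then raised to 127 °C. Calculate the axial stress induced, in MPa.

65.7 MPa

ΔT = 100.5 K. Constrained thermal stress σ = E·α·ΔT = 72.20×10³ MPa × 9.06×10⁻⁶ × 100.5 = 65.7 MPa (compressive).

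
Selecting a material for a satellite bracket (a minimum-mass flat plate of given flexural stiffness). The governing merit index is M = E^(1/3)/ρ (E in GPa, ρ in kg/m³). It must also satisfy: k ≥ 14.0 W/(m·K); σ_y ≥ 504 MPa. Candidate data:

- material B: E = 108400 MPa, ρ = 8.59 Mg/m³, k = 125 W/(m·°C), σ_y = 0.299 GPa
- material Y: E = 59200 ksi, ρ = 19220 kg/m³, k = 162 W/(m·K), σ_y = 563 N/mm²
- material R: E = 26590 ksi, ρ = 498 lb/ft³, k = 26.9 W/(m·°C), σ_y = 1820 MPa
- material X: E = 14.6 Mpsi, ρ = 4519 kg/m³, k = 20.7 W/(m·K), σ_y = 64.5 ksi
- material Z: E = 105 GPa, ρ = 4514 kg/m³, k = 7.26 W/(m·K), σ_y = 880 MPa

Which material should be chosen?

Screen on constraints: k ≥ 14.0 W/(m·K); σ_y ≥ 504 MPa. Survivors: material Y, material R.
Convert each candidate to consistent units, then evaluate M:
  material Y: E = 408.2 GPa, ρ = 19220 kg/m³
  material R: E = 183.3 GPa, ρ = 7977 kg/m³
  material R: M = 0.712×10⁻³
  material Y: M = 0.386×10⁻³
The maximum is for material R.

material R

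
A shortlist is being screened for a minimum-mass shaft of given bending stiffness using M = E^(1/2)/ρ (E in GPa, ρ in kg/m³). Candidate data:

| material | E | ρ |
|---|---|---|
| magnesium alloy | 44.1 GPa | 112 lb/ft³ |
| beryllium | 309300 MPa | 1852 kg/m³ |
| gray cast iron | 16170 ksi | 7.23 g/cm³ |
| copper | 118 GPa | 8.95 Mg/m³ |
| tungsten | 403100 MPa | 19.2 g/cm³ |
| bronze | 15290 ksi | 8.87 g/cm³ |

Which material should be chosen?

beryllium

Normalizing units and computing the index:
  magnesium alloy: E = 44.10 GPa, ρ = 1794 kg/m³
  beryllium: E = 309.3 GPa, ρ = 1852 kg/m³
  gray cast iron: E = 111.5 GPa, ρ = 7230 kg/m³
  copper: E = 118.0 GPa, ρ = 8950 kg/m³
  tungsten: E = 403.1 GPa, ρ = 19200 kg/m³
  bronze: E = 105.4 GPa, ρ = 8870 kg/m³
  beryllium: M = 9.50×10⁻³
  magnesium alloy: M = 3.70×10⁻³
  gray cast iron: M = 1.46×10⁻³
  copper: M = 1.21×10⁻³
  bronze: M = 1.16×10⁻³
  tungsten: M = 1.05×10⁻³
Beryllium ranks first.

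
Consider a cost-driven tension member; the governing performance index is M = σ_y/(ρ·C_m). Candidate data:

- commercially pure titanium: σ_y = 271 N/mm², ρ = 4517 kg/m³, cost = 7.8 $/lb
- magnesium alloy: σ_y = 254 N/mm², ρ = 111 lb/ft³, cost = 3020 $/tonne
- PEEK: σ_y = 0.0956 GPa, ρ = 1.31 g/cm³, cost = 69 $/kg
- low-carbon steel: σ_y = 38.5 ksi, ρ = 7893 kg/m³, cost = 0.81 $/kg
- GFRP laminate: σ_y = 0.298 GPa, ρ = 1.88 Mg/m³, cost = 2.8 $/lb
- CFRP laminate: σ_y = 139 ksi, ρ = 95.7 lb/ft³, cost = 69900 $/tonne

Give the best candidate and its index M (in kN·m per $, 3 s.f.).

Normalizing units and computing the index:
  commercially pure titanium: σ_y = 271.0 MPa, ρ = 4517 kg/m³, cost = 17.20 $/kg
  magnesium alloy: σ_y = 254.0 MPa, ρ = 1778 kg/m³, cost = 3.020 $/kg
  PEEK: σ_y = 95.60 MPa, ρ = 1310 kg/m³, cost = 69.00 $/kg
  low-carbon steel: σ_y = 265.4 MPa, ρ = 7893 kg/m³, cost = 0.8100 $/kg
  GFRP laminate: σ_y = 298.0 MPa, ρ = 1880 kg/m³, cost = 6.173 $/kg
  CFRP laminate: σ_y = 958.4 MPa, ρ = 1533 kg/m³, cost = 69.90 $/kg
  magnesium alloy: M = 47.3 kN·m per $
  low-carbon steel: M = 41.5 kN·m per $
  GFRP laminate: M = 25.7 kN·m per $
  CFRP laminate: M = 8.94 kN·m per $
  commercially pure titanium: M = 3.49 kN·m per $
  PEEK: M = 1.06 kN·m per $
Magnesium alloy ranks first.

magnesium alloy, M = 47.3 kN·m per $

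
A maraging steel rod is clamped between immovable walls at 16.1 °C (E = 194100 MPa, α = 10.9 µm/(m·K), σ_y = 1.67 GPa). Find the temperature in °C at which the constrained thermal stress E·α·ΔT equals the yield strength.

E = 194100 MPa = 194.1 GPa.
σ_y = 1.67 GPa = 1670 MPa.
E·α·ΔT = 1670 MPa ⇒ ΔT = 1670 / (194.1×10³ × 10.9×10⁻⁶) = 789.3 K.
T = 16.1 + 789.3 = 805.4 °C.

805 °C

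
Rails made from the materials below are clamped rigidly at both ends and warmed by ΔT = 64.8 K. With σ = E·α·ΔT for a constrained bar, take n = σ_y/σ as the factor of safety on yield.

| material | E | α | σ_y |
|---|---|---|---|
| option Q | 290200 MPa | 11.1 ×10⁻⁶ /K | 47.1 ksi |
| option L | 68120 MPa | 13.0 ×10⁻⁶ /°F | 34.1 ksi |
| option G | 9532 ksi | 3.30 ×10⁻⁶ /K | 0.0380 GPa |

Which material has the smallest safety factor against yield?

Per material, after unit conversion:
  option Q: E = 290.2, α = 11.1, σ_y = 324.7 → σ = 209 MPa, n = 1.56
  option L: E = 68.12, α = 23.4, σ_y = 235.1 → σ = 103 MPa, n = 2.28
  option G: E = 65.72, α = 3.30, σ_y = 38.00 → σ = 14.1 MPa, n = 2.70
Smallest n: option Q with n = 1.56.

option Q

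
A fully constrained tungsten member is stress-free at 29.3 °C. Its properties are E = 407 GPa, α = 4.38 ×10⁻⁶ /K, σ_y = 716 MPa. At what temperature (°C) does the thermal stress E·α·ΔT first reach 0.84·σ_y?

E·α·ΔT = 601.4 MPa ⇒ ΔT = 601.4 / (407.0×10³ × 4.38×10⁻⁶) = 337.4 K.
T = 29.3 + 337.4 = 366.7 °C.

367 °C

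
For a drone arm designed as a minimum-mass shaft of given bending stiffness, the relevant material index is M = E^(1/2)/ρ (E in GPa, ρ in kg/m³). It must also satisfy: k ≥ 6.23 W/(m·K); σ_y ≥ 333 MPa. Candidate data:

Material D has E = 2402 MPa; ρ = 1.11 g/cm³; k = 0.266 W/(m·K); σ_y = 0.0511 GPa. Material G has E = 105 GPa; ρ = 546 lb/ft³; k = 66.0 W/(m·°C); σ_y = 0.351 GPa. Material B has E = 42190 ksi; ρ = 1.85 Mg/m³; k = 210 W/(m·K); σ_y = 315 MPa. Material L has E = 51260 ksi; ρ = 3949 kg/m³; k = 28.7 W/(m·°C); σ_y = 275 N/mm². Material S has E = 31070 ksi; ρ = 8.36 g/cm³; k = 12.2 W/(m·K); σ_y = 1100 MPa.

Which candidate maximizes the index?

material S

Screen on constraints: k ≥ 6.23 W/(m·K); σ_y ≥ 333 MPa. Survivors: material G, material S.
Normalizing units and computing the index:
  material G: E = 105.0 GPa, ρ = 8746 kg/m³
  material S: E = 214.2 GPa, ρ = 8360 kg/m³
  material S: M = 1.75×10⁻³
  material G: M = 1.17×10⁻³
Material S ranks first.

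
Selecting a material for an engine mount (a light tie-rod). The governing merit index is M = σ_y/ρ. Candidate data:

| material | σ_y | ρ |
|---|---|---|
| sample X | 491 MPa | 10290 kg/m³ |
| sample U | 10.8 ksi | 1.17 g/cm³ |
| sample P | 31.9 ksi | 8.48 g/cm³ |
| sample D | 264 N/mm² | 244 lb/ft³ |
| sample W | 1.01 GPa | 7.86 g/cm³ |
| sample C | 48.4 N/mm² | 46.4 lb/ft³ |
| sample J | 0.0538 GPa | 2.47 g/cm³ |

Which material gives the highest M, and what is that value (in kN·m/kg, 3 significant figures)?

sample W, M = 128 kN·m/kg

Convert each candidate to consistent units, then evaluate M:
  sample X: σ_y = 491.0 MPa, ρ = 10290 kg/m³
  sample U: σ_y = 74.46 MPa, ρ = 1170 kg/m³
  sample P: σ_y = 219.9 MPa, ρ = 8480 kg/m³
  sample D: σ_y = 264.0 MPa, ρ = 3909 kg/m³
  sample W: σ_y = 1010 MPa, ρ = 7860 kg/m³
  sample C: σ_y = 48.40 MPa, ρ = 743.3 kg/m³
  sample J: σ_y = 53.80 MPa, ρ = 2470 kg/m³
  sample W: M = 128 kN·m/kg
  sample D: M = 67.5 kN·m/kg
  sample C: M = 65.1 kN·m/kg
  sample U: M = 63.6 kN·m/kg
  sample X: M = 47.7 kN·m/kg
  sample P: M = 25.9 kN·m/kg
  sample J: M = 21.8 kN·m/kg
The maximum is for sample W.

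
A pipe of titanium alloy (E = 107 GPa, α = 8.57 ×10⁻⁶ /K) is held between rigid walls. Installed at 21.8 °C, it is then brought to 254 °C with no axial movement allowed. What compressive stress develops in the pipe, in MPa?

ΔT = 232.2 K. Constrained thermal stress σ = E·α·ΔT = 107.0×10³ MPa × 8.57×10⁻⁶ × 232.2 = 213 MPa (compressive).

213 MPa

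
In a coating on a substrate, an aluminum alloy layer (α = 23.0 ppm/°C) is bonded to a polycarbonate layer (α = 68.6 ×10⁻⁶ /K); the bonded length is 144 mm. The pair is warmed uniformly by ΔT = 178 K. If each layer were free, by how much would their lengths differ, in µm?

1170 µm

Δα = |23.0 − 68.6|×10⁻⁶/K = 45.6×10⁻⁶/K.
ΔL_mismatch = Δα·L·ΔT = 45.6×10⁻⁶ × 144.0 mm × 178.0 K = 1170 µm.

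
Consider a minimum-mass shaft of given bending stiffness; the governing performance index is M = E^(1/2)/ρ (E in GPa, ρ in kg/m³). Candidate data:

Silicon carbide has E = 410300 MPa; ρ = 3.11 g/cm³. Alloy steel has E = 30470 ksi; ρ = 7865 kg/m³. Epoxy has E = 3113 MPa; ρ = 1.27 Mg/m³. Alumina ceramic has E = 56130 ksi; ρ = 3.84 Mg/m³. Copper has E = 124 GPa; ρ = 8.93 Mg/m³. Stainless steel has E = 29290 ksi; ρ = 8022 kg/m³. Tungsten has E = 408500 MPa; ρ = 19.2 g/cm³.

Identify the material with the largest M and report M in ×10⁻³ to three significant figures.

Normalizing units and computing the index:
  silicon carbide: E = 410.3 GPa, ρ = 3110 kg/m³
  alloy steel: E = 210.1 GPa, ρ = 7865 kg/m³
  epoxy: E = 3.113 GPa, ρ = 1270 kg/m³
  alumina ceramic: E = 387.0 GPa, ρ = 3840 kg/m³
  copper: E = 124.0 GPa, ρ = 8930 kg/m³
  stainless steel: E = 201.9 GPa, ρ = 8022 kg/m³
  tungsten: E = 408.5 GPa, ρ = 19200 kg/m³
  silicon carbide: M = 6.51×10⁻³
  alumina ceramic: M = 5.12×10⁻³
  alloy steel: M = 1.84×10⁻³
  stainless steel: M = 1.77×10⁻³
  epoxy: M = 1.39×10⁻³
  copper: M = 1.25×10⁻³
  tungsten: M = 1.05×10⁻³
Silicon carbide has the largest M.

silicon carbide, M = 6.51×10⁻³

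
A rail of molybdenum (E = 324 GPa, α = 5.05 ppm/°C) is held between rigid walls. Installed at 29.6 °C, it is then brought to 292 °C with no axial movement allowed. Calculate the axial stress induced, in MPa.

ΔT = 262.4 K. Constrained thermal stress σ = E·α·ΔT = 324.0×10³ MPa × 5.05×10⁻⁶ × 262.4 = 429 MPa (compressive).

429 MPa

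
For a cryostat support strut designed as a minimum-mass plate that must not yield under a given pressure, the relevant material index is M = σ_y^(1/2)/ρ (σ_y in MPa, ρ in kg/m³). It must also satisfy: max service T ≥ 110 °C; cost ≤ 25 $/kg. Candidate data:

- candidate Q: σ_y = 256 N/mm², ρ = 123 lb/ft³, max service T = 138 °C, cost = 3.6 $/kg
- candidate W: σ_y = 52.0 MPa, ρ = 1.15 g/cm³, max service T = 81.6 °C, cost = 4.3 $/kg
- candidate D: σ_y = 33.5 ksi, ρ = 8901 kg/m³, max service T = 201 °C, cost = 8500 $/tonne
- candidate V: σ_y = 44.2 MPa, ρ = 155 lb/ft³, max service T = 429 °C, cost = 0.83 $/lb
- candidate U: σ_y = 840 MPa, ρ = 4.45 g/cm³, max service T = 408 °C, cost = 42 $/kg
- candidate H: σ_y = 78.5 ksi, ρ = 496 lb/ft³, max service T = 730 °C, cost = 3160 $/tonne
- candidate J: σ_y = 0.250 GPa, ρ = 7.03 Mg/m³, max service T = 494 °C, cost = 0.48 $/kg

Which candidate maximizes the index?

Screen on constraints: max service T ≥ 110 °C; cost ≤ 25 $/kg. Survivors: candidate Q, candidate D, candidate V, candidate H, candidate J.
After converting to SI:
  candidate Q: σ_y = 256.0 MPa, ρ = 1970 kg/m³
  candidate D: σ_y = 231.0 MPa, ρ = 8901 kg/m³
  candidate V: σ_y = 44.20 MPa, ρ = 2483 kg/m³
  candidate H: σ_y = 541.2 MPa, ρ = 7945 kg/m³
  candidate J: σ_y = 250.0 MPa, ρ = 7030 kg/m³
  candidate Q: M = 8.12×10⁻³
  candidate H: M = 2.93×10⁻³
  candidate V: M = 2.68×10⁻³
  candidate J: M = 2.25×10⁻³
  candidate D: M = 1.71×10⁻³
Candidate Q ranks first.

candidate Q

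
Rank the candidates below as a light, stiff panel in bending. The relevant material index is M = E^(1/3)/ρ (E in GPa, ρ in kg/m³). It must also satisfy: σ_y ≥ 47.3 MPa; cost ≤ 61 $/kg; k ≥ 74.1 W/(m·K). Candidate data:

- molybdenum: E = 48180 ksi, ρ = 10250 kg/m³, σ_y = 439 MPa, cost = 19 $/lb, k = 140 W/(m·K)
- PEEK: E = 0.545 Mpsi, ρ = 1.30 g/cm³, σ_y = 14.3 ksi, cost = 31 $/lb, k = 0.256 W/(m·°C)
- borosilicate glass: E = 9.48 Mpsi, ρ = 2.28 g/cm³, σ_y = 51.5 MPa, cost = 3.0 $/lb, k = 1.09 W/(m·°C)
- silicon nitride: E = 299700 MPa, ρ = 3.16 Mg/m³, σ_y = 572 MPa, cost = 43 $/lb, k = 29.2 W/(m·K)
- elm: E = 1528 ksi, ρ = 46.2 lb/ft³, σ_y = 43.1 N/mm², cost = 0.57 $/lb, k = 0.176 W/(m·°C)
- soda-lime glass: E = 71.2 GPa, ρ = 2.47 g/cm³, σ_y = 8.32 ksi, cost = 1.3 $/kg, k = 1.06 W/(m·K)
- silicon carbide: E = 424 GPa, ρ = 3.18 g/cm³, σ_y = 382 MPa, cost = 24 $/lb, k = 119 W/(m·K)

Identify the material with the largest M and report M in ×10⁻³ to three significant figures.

Screen on constraints: σ_y ≥ 47.3 MPa; cost ≤ 61 $/kg; k ≥ 74.1 W/(m·K). Survivors: molybdenum, silicon carbide.
Putting every candidate on a common basis:
  molybdenum: E = 332.2 GPa, ρ = 10250 kg/m³
  silicon carbide: E = 424.0 GPa, ρ = 3180 kg/m³
  silicon carbide: M = 2.36×10⁻³
  molybdenum: M = 0.676×10⁻³
Silicon carbide ranks first.

silicon carbide, M = 2.36×10⁻³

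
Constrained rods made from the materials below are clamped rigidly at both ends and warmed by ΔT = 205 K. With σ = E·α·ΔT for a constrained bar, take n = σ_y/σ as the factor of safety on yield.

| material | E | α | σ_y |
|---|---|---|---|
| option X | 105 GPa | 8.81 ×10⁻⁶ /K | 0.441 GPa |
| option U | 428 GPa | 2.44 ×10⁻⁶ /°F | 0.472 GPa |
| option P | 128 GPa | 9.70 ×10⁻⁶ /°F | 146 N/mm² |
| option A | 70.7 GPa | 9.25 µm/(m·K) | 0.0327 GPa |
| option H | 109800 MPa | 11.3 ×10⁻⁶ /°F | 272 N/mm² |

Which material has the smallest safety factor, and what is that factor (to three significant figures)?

option A, n = 0.244

With everything in SI (GPa, ×10⁻⁶/K, MPa):
  option X: E = 105.0, α = 8.81, σ_y = 441.0 → σ = 190 MPa, n = 2.33
  option U: E = 428.0, α = 4.39, σ_y = 472.0 → σ = 385 MPa, n = 1.22
  option P: E = 128.0, α = 17.5, σ_y = 146.0 → σ = 458 MPa, n = 0.319
  option A: E = 70.70, α = 9.25, σ_y = 32.70 → σ = 134 MPa, n = 0.244
  option H: E = 109.8, α = 20.3, σ_y = 272.0 → σ = 458 MPa, n = 0.594
Smallest n: option A with n = 0.244.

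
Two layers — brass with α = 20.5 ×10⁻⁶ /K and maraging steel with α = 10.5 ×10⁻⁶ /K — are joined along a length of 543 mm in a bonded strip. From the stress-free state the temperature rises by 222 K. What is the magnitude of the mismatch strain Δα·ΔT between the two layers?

Δα = |20.5 − 10.5|×10⁻⁶/K = 10.0×10⁻⁶/K.
Mismatch strain = Δα·ΔT = 10.0×10⁻⁶ × 222.0 = 2.22×10⁻³.

2.22×10⁻³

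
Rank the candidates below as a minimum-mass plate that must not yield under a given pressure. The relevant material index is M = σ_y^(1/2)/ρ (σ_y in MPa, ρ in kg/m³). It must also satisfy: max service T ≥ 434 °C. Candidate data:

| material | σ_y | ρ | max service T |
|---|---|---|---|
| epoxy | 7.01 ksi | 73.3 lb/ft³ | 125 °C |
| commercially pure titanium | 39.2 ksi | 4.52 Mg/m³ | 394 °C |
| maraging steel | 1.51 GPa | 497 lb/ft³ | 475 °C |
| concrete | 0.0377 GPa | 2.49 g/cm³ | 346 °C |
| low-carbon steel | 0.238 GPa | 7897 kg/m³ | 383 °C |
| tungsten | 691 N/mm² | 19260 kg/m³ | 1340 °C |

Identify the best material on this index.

Screen on constraints: max service T ≥ 434 °C. Survivors: maraging steel, tungsten.
Normalizing units and computing the index:
  maraging steel: σ_y = 1510 MPa, ρ = 7961 kg/m³
  tungsten: σ_y = 691.0 MPa, ρ = 19260 kg/m³
  maraging steel: M = 4.88×10⁻³
  tungsten: M = 1.36×10⁻³
Maraging steel has the largest M.

maraging steel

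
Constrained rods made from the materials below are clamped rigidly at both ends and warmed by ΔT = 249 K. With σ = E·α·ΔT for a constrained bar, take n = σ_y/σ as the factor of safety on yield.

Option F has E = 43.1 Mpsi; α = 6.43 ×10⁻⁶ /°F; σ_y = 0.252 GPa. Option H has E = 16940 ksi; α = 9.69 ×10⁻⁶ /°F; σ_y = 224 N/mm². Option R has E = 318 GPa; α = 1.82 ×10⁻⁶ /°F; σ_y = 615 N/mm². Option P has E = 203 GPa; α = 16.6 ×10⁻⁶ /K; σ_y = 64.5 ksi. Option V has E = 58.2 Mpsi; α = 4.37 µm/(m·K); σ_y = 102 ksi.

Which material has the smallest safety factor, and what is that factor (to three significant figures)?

Converting E to GPa, α to ×10⁻⁶/K, σ_y to MPa, then σ and n for each:
  option F: E = 297.2, α = 11.6, σ_y = 252.0 → σ = 856 MPa, n = 0.294
  option H: E = 116.8, α = 17.4, σ_y = 224.0 → σ = 507 MPa, n = 0.442
  option R: E = 318.0, α = 3.28, σ_y = 615.0 → σ = 259 MPa, n = 2.37
  option P: E = 203.0, α = 16.6, σ_y = 444.7 → σ = 839 MPa, n = 0.530
  option V: E = 401.3, α = 4.37, σ_y = 703.3 → σ = 437 MPa, n = 1.61
Option F has the lowest safety factor, n = 0.294.

option F, n = 0.294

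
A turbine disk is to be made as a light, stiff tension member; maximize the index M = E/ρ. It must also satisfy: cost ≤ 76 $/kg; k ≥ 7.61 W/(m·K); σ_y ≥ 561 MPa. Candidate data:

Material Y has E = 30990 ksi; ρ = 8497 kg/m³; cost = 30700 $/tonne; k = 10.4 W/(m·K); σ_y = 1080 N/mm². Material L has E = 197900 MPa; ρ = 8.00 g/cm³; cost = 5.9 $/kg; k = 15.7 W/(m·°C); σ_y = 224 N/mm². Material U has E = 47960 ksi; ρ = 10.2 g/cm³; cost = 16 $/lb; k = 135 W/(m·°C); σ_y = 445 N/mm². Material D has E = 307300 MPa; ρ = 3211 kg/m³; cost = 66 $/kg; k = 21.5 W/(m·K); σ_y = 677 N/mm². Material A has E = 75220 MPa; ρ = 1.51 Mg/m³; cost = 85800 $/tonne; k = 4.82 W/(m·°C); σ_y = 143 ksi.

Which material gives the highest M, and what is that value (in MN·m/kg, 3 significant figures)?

material D, M = 95.7 MN·m/kg

Screen on constraints: cost ≤ 76 $/kg; k ≥ 7.61 W/(m·K); σ_y ≥ 561 MPa. Survivors: material Y, material D.
Convert each candidate to consistent units, then evaluate M:
  material Y: E = 213.7 GPa, ρ = 8497 kg/m³
  material D: E = 307.3 GPa, ρ = 3211 kg/m³
  material D: M = 95.7 MN·m/kg
  material Y: M = 25.1 MN·m/kg
Material D ranks first.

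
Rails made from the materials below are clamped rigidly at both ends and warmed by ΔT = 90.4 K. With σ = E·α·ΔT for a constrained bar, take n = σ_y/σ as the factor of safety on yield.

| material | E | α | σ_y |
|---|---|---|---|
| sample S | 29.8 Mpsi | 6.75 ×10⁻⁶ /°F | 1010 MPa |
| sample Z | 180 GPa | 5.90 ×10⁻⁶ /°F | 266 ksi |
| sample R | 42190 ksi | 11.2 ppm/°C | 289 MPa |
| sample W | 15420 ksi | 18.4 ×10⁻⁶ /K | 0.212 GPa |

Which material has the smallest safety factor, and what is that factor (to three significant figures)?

sample R, n = 0.981

In consistent units (E in GPa, α in ×10⁻⁶/K, σ_y in MPa):
  sample S: E = 205.5, α = 12.1, σ_y = 1010 → σ = 226 MPa, n = 4.48
  sample Z: E = 180.0, α = 10.6, σ_y = 1834 → σ = 173 MPa, n = 10.6
  sample R: E = 290.9, α = 11.2, σ_y = 289.0 → σ = 295 MPa, n = 0.981
  sample W: E = 106.3, α = 18.4, σ_y = 212.0 → σ = 177 MPa, n = 1.20
The minimum is sample R at n = 0.981.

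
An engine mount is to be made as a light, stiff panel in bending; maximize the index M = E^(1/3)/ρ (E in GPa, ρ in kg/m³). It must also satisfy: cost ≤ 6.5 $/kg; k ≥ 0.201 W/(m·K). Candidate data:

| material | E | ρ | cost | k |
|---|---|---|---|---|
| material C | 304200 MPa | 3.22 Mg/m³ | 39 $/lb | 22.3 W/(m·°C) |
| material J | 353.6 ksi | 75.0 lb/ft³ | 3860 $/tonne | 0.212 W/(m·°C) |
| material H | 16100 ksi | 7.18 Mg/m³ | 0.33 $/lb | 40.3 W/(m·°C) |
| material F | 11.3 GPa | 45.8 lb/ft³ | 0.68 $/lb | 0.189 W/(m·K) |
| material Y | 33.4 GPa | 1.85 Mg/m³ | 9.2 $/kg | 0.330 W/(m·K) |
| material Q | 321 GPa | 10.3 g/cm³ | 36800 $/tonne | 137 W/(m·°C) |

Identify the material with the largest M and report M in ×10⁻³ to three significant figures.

material J, M = 1.12×10⁻³

Screen on constraints: cost ≤ 6.5 $/kg; k ≥ 0.201 W/(m·K). Survivors: material J, material H.
In SI units:
  material J: E = 2.438 GPa, ρ = 1201 kg/m³
  material H: E = 111.0 GPa, ρ = 7180 kg/m³
  material J: M = 1.12×10⁻³
  material H: M = 0.669×10⁻³
Highest index: material J.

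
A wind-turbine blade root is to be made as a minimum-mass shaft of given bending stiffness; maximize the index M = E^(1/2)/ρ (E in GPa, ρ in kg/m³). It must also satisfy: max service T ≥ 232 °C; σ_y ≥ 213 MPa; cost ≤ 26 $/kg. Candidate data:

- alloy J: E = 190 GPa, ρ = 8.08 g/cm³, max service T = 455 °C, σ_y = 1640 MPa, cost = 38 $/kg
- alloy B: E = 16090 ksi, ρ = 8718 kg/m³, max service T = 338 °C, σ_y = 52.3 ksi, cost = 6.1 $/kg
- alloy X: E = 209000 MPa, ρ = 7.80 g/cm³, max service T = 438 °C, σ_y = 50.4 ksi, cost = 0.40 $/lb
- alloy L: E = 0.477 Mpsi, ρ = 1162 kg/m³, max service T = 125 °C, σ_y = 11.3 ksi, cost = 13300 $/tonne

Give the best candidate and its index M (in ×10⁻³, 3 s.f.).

alloy X, M = 1.85×10⁻³

Screen on constraints: max service T ≥ 232 °C; σ_y ≥ 213 MPa; cost ≤ 26 $/kg. Survivors: alloy B, alloy X.
In SI units:
  alloy B: E = 110.9 GPa, ρ = 8718 kg/m³
  alloy X: E = 209.0 GPa, ρ = 7800 kg/m³
  alloy X: M = 1.85×10⁻³
  alloy B: M = 1.21×10⁻³
Alloy X has the largest M.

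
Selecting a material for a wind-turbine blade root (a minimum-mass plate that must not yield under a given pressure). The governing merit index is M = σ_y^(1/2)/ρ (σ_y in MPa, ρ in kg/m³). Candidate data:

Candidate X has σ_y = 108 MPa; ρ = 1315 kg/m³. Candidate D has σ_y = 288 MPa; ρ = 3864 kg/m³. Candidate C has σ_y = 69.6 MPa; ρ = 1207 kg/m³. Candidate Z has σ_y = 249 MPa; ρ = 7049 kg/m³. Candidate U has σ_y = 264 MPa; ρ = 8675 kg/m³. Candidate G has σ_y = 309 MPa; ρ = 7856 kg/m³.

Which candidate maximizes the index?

candidate X

Per-candidate index values:
  candidate X: M = 7.90×10⁻³
  candidate C: M = 6.91×10⁻³
  candidate D: M = 4.39×10⁻³
  candidate Z: M = 2.24×10⁻³
  candidate G: M = 2.24×10⁻³
  candidate U: M = 1.87×10⁻³
Highest index: candidate X.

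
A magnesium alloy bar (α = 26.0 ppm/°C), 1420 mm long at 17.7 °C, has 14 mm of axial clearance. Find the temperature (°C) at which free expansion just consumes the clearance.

α·L₀·ΔT = 14.0 mm ⇒ ΔT = 14.0 / (26.0×10⁻⁶ × 1420.0) = 379.2 K.
T = 17.7 + 379.2 = 396.9 °C.

397 °C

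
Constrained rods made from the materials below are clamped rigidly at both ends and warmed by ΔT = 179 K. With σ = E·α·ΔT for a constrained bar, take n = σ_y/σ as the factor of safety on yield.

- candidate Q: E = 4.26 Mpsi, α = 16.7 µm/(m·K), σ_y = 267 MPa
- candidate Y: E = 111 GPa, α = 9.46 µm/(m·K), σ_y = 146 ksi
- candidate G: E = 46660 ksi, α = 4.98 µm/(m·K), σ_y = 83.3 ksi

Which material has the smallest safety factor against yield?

candidate G

Converting E to GPa, α to ×10⁻⁶/K, σ_y to MPa, then σ and n for each:
  candidate Q: E = 29.37, α = 16.7, σ_y = 267.0 → σ = 87.8 MPa, n = 3.04
  candidate Y: E = 111.0, α = 9.46, σ_y = 1007 → σ = 188 MPa, n = 5.36
  candidate G: E = 321.7, α = 4.98, σ_y = 574.3 → σ = 287 MPa, n = 2.00
Smallest n: candidate G with n = 2.00.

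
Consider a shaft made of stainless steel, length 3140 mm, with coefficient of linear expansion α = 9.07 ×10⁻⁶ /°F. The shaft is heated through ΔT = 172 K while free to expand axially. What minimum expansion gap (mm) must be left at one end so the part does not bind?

Convert α: 9.07×10⁻⁶/°F × (9/5) = 16.3×10⁻⁶/K.
ΔL = α·L₀·ΔT = 16.3×10⁻⁶ × 3140 mm × 172.0 K = 8.82 mm.

8.82 mm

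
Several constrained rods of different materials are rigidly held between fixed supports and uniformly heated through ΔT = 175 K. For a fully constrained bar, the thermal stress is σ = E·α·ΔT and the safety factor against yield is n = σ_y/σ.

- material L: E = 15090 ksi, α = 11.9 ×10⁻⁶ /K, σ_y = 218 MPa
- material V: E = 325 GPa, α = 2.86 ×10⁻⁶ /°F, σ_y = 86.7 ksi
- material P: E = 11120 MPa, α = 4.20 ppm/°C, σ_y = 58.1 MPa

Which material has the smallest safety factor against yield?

material L

With everything in SI (GPa, ×10⁻⁶/K, MPa):
  material L: E = 104.0, α = 11.9, σ_y = 218.0 → σ = 217 MPa, n = 1.01
  material V: E = 325.0, α = 5.15, σ_y = 597.8 → σ = 293 MPa, n = 2.04
  material P: E = 11.12, α = 4.20, σ_y = 58.10 → σ = 8.17 MPa, n = 7.11
The minimum is material L at n = 1.01.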